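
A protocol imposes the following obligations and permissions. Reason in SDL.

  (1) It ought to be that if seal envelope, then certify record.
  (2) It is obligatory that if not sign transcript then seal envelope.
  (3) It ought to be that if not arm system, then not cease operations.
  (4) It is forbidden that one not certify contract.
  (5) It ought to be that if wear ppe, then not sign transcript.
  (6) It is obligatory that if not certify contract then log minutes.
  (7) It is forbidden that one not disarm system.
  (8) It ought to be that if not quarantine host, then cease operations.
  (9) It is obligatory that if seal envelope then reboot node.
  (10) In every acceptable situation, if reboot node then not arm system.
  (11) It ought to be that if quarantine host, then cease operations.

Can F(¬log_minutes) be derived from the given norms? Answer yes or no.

Premise 6 is O(¬certify_contract → log_minutes), but O(¬certify_contract) is not derivable from the premises, so it does not yield O(log_minutes).
No other premise forces O(log_minutes). An ideal world satisfying every premise can still have ¬log_minutes true, so F(¬log_minutes) is not derivable.

No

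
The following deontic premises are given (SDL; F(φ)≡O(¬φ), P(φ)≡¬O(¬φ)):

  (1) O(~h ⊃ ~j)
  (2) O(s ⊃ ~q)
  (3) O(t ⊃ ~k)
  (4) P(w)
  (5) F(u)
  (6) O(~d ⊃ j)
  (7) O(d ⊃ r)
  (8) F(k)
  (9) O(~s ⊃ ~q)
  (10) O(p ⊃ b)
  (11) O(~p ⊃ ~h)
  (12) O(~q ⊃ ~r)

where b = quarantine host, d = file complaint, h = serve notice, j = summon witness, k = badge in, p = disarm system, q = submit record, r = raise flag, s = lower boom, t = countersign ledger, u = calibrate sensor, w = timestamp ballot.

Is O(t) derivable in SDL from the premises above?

Premise 3 is O(t ⊃ ~k); even if O(~k) held, inferring O(t) would be affirming the consequent — invalid.
No other premise forces O(t). An ideal world satisfying every premise can still have t false, so O(t) is not derivable.

No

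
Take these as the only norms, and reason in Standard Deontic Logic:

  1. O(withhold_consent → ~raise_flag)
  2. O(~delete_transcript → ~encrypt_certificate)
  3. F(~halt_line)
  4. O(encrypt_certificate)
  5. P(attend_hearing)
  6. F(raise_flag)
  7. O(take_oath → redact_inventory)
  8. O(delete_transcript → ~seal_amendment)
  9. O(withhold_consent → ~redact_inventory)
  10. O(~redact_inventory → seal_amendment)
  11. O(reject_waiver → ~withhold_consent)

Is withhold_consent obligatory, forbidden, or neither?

Premise 4 states O(encrypt_certificate) outright.
Premise 2 is O(~delete_transcript → ~encrypt_certificate); contrapositively O(encrypt_certificate → delete_transcript). Since O(encrypt_certificate) holds, K gives O(delete_transcript).
With premise 8, O(delete_transcript → ~seal_amendment), the K-axiom yields O(~seal_amendment).
Premise 10 is O(~redact_inventory → seal_amendment); contrapositively O(~seal_amendment → redact_inventory). Since O(~seal_amendment) holds, K gives O(redact_inventory).
The contrapositive of premise 9 (O(withhold_consent → ~redact_inventory)) is O(redact_inventory → ~withhold_consent), and O(redact_inventory) is already established, so O(~withhold_consent).
Premises 1, 3, 5, 6, 7, 11 do not contribute to this derivation.
Thus O(~withhold_consent), which is F(withhold_consent): withhold_consent is forbidden.

Forbidden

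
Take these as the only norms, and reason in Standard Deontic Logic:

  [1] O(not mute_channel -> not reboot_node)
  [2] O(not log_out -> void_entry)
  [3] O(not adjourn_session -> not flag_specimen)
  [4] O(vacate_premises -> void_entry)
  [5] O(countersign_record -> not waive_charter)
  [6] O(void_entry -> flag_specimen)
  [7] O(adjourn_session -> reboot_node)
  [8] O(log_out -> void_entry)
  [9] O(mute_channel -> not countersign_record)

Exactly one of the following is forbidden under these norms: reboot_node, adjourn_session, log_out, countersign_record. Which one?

Premises 2 and 8 are O(not log_out -> void_entry) and O(log_out -> void_entry); every ideal world satisfies not log_out or log_out, so in either case void_entry holds — hence O(void_entry).
From O(void_entry) and premise 6, O(void_entry -> flag_specimen), we obtain O(flag_specimen).
Premise 3 is O(not adjourn_session -> not flag_specimen); contrapositively O(flag_specimen -> adjourn_session). Since O(flag_specimen) holds, K gives O(adjourn_session).
From O(adjourn_session) and premise 7, O(adjourn_session -> reboot_node), we obtain O(reboot_node).
The contrapositive of premise 1 (O(not mute_channel -> not reboot_node)) is O(reboot_node -> mute_channel), and O(reboot_node) is already established, so O(mute_channel).
Applying K to premise 9 (O(mute_channel -> not countersign_record)) and O(mute_channel) yields O(not countersign_record).
So O(not countersign_record) holds, i.e. countersign_record is forbidden. None of the other listed options is forbidden under the premises.

countersign_record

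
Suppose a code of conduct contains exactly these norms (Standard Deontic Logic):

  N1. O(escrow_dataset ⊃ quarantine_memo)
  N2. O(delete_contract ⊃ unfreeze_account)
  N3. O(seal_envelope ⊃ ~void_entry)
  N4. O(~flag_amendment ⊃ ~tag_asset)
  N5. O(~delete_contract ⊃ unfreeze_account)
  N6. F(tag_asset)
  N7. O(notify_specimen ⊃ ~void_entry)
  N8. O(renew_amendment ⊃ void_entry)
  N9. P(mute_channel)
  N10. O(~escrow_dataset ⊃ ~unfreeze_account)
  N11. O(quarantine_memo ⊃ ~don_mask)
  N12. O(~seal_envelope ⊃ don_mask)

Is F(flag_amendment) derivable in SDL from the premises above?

No

Premise 4 is O(~flag_amendment ⊃ ~tag_asset); even if O(~tag_asset) held, inferring O(~flag_amendment) would be affirming the consequent — invalid.
No other premise forces O(~flag_amendment). An ideal world satisfying every premise can still have flag_amendment true, so F(flag_amendment) is not derivable.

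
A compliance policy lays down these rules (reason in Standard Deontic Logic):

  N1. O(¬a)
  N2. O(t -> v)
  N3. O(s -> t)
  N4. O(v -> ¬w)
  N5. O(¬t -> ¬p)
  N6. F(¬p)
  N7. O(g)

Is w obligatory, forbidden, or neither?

Premise 6, F(¬p), is equivalent to O(p).
The contrapositive of premise 5 (O(¬t -> ¬p)) is O(p -> t), and O(p) is already established, so O(t).
From O(t) and premise 2, O(t -> v), we obtain O(v).
From O(v) and premise 4, O(v -> ¬w), we obtain O(¬w).
Premises 1, 3, 7 do not contribute to this derivation.
Thus O(¬w), which is F(w): w is forbidden.

Forbidden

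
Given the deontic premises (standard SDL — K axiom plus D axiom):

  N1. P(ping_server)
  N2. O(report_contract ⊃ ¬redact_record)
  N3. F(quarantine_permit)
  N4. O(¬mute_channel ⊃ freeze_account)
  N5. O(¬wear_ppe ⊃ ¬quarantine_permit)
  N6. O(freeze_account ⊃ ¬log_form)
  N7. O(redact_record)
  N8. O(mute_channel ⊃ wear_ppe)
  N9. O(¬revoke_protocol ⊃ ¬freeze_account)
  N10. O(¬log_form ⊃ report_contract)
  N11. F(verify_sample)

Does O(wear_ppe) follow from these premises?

From premise 7 we have O(redact_record).
The contrapositive of premise 2 (O(report_contract ⊃ ¬redact_record)) is O(redact_record ⊃ ¬report_contract), and O(redact_record) is already established, so O(¬report_contract).
Premise 10 is O(¬log_form ⊃ report_contract); contrapositively O(¬report_contract ⊃ log_form). Since O(¬report_contract) holds, K gives O(log_form).
Premise 6, O(freeze_account ⊃ ¬log_form), contraposes to O(log_form ⊃ ¬freeze_account); with O(log_form) we get O(¬freeze_account).
Premise 4, O(¬mute_channel ⊃ freeze_account), contraposes to O(¬freeze_account ⊃ mute_channel); with O(¬freeze_account) we get O(mute_channel).
Premise 8 is O(mute_channel ⊃ wear_ppe); since O(mute_channel), deontic closure gives O(wear_ppe).
Premises 1, 3, 5, 9, 11 do not contribute to this derivation.
So O(wear_ppe) follows.

Yes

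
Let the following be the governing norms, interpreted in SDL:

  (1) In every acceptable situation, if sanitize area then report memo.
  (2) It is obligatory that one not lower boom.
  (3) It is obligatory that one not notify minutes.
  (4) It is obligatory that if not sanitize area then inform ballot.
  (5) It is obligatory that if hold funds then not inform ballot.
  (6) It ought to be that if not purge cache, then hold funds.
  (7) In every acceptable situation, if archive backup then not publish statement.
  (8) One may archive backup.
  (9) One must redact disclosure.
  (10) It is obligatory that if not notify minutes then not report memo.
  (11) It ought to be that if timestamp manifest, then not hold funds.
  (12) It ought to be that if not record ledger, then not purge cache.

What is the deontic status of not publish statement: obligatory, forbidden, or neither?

Premise 7 is O(archive_backup → ¬publish_statement), but O(archive_backup) is not derivable from the premises (the permission P(archive_backup) asserts only ¬O(¬archive_backup), not O(archive_backup)), so it does not yield O(¬publish_statement).
No premise or chain of K-axiom applications forces O(¬publish_statement), and none forces O(publish_statement). So ¬publish_statement is neither obligatory nor forbidden under these norms.

Neither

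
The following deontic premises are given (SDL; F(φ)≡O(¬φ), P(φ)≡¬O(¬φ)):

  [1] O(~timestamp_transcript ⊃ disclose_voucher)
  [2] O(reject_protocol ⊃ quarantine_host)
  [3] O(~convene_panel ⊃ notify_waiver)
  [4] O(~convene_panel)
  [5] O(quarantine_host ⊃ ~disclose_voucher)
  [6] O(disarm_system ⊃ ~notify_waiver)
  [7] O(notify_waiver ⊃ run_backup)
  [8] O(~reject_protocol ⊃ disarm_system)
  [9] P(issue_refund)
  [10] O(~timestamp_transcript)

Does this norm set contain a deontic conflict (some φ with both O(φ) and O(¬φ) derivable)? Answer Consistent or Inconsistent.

Inconsistent

Premise 10 states O(~timestamp_transcript) outright.
Premise 1 is O(~timestamp_transcript ⊃ disclose_voucher); since O(~timestamp_transcript), deontic closure gives O(disclose_voucher).
Premise 5, O(quarantine_host ⊃ ~disclose_voucher), contraposes to O(disclose_voucher ⊃ ~quarantine_host); with O(disclose_voucher) we get O(~quarantine_host).
Premise 2, O(reject_protocol ⊃ quarantine_host), contraposes to O(~quarantine_host ⊃ ~reject_protocol); with O(~quarantine_host) we get O(~reject_protocol).
Premise 8 is O(~reject_protocol ⊃ disarm_system); since O(~reject_protocol), deontic closure gives O(disarm_system).
Premise 6 is O(disarm_system ⊃ ~notify_waiver); since O(disarm_system), deontic closure gives O(~notify_waiver).
Premise 3, O(~convene_panel ⊃ notify_waiver), contraposes to O(~notify_waiver ⊃ convene_panel); with O(~notify_waiver) we get O(convene_panel).
But premise 4 directly asserts O(~convene_panel).
We now have both O(convene_panel) and O(~convene_panel) — convene_panel is simultaneously obligatory and forbidden, violating the D-axiom.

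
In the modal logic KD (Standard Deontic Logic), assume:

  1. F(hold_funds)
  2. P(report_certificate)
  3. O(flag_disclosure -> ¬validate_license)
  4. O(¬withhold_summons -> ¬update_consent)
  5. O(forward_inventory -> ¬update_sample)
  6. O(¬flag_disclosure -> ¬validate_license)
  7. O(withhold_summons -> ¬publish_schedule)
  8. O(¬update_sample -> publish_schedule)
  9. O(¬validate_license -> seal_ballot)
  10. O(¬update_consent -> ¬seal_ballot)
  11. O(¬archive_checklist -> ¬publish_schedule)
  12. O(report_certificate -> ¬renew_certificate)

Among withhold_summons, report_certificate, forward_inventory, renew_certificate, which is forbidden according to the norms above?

Premises 6 and 3 cover both cases: O(¬flag_disclosure -> ¬validate_license) and O(flag_disclosure -> ¬validate_license). Since ¬flag_disclosure ∨ flag_disclosure is a tautology, O(¬validate_license) follows.
With premise 9, O(¬validate_license -> seal_ballot), the K-axiom yields O(seal_ballot).
Premise 10 is O(¬update_consent -> ¬seal_ballot); contrapositively O(seal_ballot -> update_consent). Since O(seal_ballot) holds, K gives O(update_consent).
The contrapositive of premise 4 (O(¬withhold_summons -> ¬update_consent)) is O(update_consent -> withhold_summons), and O(update_consent) is already established, so O(withhold_summons).
Premise 7 is O(withhold_summons -> ¬publish_schedule); since O(withhold_summons), deontic closure gives O(¬publish_schedule).
Premise 8, O(¬update_sample -> publish_schedule), contraposes to O(¬publish_schedule -> update_sample); with O(¬publish_schedule) we get O(update_sample).
Premise 5 is O(forward_inventory -> ¬update_sample); contrapositively O(update_sample -> ¬forward_inventory). Since O(update_sample) holds, K gives O(¬forward_inventory).
So O(¬forward_inventory) holds, i.e. forward_inventory is forbidden. None of the other listed options is forbidden under the premises.

forward_inventory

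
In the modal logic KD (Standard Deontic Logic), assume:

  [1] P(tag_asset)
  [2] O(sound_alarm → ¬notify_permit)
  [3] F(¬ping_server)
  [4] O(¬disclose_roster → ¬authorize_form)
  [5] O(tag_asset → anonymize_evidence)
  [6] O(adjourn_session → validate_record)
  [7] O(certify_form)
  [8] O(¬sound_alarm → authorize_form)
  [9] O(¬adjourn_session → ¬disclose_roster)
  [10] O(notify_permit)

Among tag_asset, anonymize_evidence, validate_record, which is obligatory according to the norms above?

validate_record

Premise 10 gives O(notify_permit).
Premise 2 is O(sound_alarm → ¬notify_permit); contrapositively O(notify_permit → ¬sound_alarm). Since O(notify_permit) holds, K gives O(¬sound_alarm).
Applying K to premise 8 (O(¬sound_alarm → authorize_form)) and O(¬sound_alarm) yields O(authorize_form).
Premise 4 is O(¬disclose_roster → ¬authorize_form); contrapositively O(authorize_form → disclose_roster). Since O(authorize_form) holds, K gives O(disclose_roster).
Premise 9 is O(¬adjourn_session → ¬disclose_roster); contrapositively O(disclose_roster → adjourn_session). Since O(disclose_roster) holds, K gives O(adjourn_session).
From O(adjourn_session) and premise 6, O(adjourn_session → validate_record), we obtain O(validate_record).
So O(validate_record) holds — validate_record is obligatory. None of the other listed options is made obligatory by any chain of premises.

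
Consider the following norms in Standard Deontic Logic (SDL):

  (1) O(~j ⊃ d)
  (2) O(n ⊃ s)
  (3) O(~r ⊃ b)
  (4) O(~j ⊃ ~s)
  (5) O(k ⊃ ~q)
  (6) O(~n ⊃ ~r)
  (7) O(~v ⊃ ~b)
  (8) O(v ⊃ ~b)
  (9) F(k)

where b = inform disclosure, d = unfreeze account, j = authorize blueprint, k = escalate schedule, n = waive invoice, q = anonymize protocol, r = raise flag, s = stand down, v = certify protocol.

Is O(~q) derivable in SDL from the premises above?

Premise 5 is O(k ⊃ ~q), but O(k) is not derivable from the premises, so it does not yield O(~q).
No other premise forces O(~q). An ideal world satisfying every premise can still have ~q false, so O(~q) is not derivable.

No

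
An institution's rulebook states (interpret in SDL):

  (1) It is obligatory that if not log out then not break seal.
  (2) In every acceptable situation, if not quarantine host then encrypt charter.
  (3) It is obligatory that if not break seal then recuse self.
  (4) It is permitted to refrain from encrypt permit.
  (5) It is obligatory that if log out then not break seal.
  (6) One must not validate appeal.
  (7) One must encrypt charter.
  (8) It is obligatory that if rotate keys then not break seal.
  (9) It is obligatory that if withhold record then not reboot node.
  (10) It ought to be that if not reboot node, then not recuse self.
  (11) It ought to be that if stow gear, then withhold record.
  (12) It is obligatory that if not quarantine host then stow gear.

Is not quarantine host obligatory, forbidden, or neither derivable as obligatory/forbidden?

Forbidden

Premises 1 and 5 cover both cases: O(¬log_out → ¬break_seal) and O(log_out → ¬break_seal). Since ¬log_out ∨ log_out is a tautology, O(¬break_seal) follows.
Premise 3 is O(¬break_seal → recuse_self); since O(¬break_seal), deontic closure gives O(recuse_self).
Premise 10, O(¬reboot_node → ¬recuse_self), contraposes to O(recuse_self → reboot_node); with O(recuse_self) we get O(reboot_node).
Premise 9 is O(withhold_record → ¬reboot_node); contrapositively O(reboot_node → ¬withhold_record). Since O(reboot_node) holds, K gives O(¬withhold_record).
Premise 11, O(stow_gear → withhold_record), contraposes to O(¬withhold_record → ¬stow_gear); with O(¬withhold_record) we get O(¬stow_gear).
Premise 12 is O(¬quarantine_host → stow_gear); contrapositively O(¬stow_gear → quarantine_host). Since O(¬stow_gear) holds, K gives O(quarantine_host).
Premises 2, 4, 6, 7, 8 do not contribute to this derivation.
Thus O(quarantine_host), which is F(¬quarantine_host): ¬quarantine_host is forbidden.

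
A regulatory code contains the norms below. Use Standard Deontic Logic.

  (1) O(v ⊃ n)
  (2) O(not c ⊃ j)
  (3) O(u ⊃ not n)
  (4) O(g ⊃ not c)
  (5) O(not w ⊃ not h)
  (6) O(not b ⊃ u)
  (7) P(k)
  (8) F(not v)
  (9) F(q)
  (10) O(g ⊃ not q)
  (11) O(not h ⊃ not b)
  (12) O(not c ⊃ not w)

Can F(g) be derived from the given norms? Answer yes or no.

Premise 8, F(not v), is equivalent to O(v).
Premise 1 is O(v ⊃ n); since O(v), deontic closure gives O(n).
The contrapositive of premise 3 (O(u ⊃ not n)) is O(n ⊃ not u), and O(n) is already established, so O(not u).
Premise 6, O(not b ⊃ u), contraposes to O(not u ⊃ b); with O(not u) we get O(b).
Premise 11 is O(not h ⊃ not b); contrapositively O(b ⊃ h). Since O(b) holds, K gives O(h).
Premise 5, O(not w ⊃ not h), contraposes to O(h ⊃ w); with O(h) we get O(w).
Premise 12, O(not c ⊃ not w), contraposes to O(w ⊃ c); with O(w) we get O(c).
Premise 4, O(g ⊃ not c), contraposes to O(c ⊃ not g); with O(c) we get O(not g).
Premises 2, 7, 9, 10 do not contribute to this derivation.
So O(not g) holds, i.e. F(g). The claim follows.

Yes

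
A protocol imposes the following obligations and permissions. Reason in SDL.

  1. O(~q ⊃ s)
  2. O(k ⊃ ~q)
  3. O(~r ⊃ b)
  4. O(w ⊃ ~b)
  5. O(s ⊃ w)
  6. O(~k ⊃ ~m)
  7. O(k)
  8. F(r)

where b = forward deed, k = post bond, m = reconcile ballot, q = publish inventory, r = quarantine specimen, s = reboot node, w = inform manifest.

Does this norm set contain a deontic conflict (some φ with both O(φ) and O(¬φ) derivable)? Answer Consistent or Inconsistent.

Inconsistent

Premise 7 states O(k) outright.
With premise 2, O(k ⊃ ~q), the K-axiom yields O(~q).
Premise 1 is O(~q ⊃ s); since O(~q), deontic closure gives O(s).
From O(s) and premise 5, O(s ⊃ w), we obtain O(w).
Premise 4 is O(w ⊃ ~b); since O(w), deontic closure gives O(~b).
Premise 3, O(~r ⊃ b), contraposes to O(~b ⊃ r); with O(~b) we get O(r).
But premise 8, F(r), means O(~r).
We now have both O(r) and O(~r) — r is simultaneously obligatory and forbidden, violating the D-axiom.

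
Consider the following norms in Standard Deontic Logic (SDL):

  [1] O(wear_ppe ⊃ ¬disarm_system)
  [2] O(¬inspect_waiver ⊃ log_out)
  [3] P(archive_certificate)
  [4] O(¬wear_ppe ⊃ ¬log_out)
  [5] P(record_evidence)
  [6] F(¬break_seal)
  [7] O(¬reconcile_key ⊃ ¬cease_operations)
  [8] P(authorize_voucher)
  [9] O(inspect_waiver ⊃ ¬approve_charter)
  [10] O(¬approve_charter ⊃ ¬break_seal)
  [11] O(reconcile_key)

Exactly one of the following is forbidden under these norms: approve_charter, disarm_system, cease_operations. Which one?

disarm_system

Premise 6 is F(¬break_seal), i.e. O(break_seal).
The contrapositive of premise 10 (O(¬approve_charter ⊃ ¬break_seal)) is O(break_seal ⊃ approve_charter), and O(break_seal) is already established, so O(approve_charter).
The contrapositive of premise 9 (O(inspect_waiver ⊃ ¬approve_charter)) is O(approve_charter ⊃ ¬inspect_waiver), and O(approve_charter) is already established, so O(¬inspect_waiver).
Premise 2 is O(¬inspect_waiver ⊃ log_out); since O(¬inspect_waiver), deontic closure gives O(log_out).
Premise 4, O(¬wear_ppe ⊃ ¬log_out), contraposes to O(log_out ⊃ wear_ppe); with O(log_out) we get O(wear_ppe).
Premise 1 is O(wear_ppe ⊃ ¬disarm_system); since O(wear_ppe), deontic closure gives O(¬disarm_system).
So O(¬disarm_system) holds, i.e. disarm_system is forbidden. None of the other listed options is forbidden under the premises.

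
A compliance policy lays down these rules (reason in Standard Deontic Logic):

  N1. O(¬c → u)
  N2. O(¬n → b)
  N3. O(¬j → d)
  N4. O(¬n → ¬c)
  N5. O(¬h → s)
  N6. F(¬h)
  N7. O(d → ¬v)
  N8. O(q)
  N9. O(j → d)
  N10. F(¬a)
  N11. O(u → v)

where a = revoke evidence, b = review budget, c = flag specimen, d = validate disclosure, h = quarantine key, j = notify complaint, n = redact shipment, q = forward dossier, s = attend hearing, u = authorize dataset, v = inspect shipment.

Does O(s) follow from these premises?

Premise 5 is O(¬h → s), but O(¬h) is not derivable from the premises, so it does not yield O(s).
No other premise forces O(s). An ideal world satisfying every premise can still have s false, so O(s) is not derivable.

No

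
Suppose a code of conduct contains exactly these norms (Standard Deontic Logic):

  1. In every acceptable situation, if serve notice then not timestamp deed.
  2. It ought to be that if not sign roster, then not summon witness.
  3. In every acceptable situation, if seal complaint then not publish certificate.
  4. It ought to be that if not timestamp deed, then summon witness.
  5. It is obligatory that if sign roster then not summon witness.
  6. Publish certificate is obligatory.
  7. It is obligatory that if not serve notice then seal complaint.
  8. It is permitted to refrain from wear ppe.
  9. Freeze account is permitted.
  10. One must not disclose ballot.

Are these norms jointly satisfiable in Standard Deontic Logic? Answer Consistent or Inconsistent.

Inconsistent

Premises 2 and 5 are O(¬sign_roster → ¬summon_witness) and O(sign_roster → ¬summon_witness); every ideal world satisfies ¬sign_roster or sign_roster, so in either case ¬summon_witness holds — hence O(¬summon_witness).
The contrapositive of premise 4 (O(¬timestamp_deed → summon_witness)) is O(¬summon_witness → timestamp_deed), and O(¬summon_witness) is already established, so O(timestamp_deed).
Premise 1, O(serve_notice → ¬timestamp_deed), contraposes to O(timestamp_deed → ¬serve_notice); with O(timestamp_deed) we get O(¬serve_notice).
From O(¬serve_notice) and premise 7, O(¬serve_notice → seal_complaint), we obtain O(seal_complaint).
With premise 3, O(seal_complaint → ¬publish_certificate), the K-axiom yields O(¬publish_certificate).
But premise 6 directly asserts O(publish_certificate).
We now have both O(¬publish_certificate) and O(publish_certificate) — publish_certificate is simultaneously obligatory and forbidden, violating the D-axiom.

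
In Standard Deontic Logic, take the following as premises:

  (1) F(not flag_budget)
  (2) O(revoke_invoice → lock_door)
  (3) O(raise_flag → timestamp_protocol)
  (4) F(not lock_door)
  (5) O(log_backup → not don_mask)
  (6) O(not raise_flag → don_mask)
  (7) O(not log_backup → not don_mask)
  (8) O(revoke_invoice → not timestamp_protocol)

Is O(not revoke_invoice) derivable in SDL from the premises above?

Yes

Premises 5 and 7 cover both cases: O(log_backup → not don_mask) and O(not log_backup → not don_mask). Since log_backup ∨ not log_backup is a tautology, O(not don_mask) follows.
Premise 6, O(not raise_flag → don_mask), contraposes to O(not don_mask → raise_flag); with O(not don_mask) we get O(raise_flag).
With premise 3, O(raise_flag → timestamp_protocol), the K-axiom yields O(timestamp_protocol).
Premise 8, O(revoke_invoice → not timestamp_protocol), contraposes to O(timestamp_protocol → not revoke_invoice); with O(timestamp_protocol) we get O(not revoke_invoice).
Premises 1, 2, 4 do not contribute to this derivation.
So O(not revoke_invoice) follows.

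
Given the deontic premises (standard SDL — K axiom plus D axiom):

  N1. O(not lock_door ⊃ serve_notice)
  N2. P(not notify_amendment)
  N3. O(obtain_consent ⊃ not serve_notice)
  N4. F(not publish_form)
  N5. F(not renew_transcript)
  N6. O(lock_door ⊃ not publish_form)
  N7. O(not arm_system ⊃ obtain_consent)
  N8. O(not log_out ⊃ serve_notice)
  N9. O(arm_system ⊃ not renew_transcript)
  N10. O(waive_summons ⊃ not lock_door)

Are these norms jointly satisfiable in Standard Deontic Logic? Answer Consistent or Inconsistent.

Premise 4, F(not publish_form), is equivalent to O(publish_form).
The contrapositive of premise 6 (O(lock_door ⊃ not publish_form)) is O(publish_form ⊃ not lock_door), and O(publish_form) is already established, so O(not lock_door).
Applying K to premise 1 (O(not lock_door ⊃ serve_notice)) and O(not lock_door) yields O(serve_notice).
Premise 3 is O(obtain_consent ⊃ not serve_notice); contrapositively O(serve_notice ⊃ not obtain_consent). Since O(serve_notice) holds, K gives O(not obtain_consent).
Premise 7, O(not arm_system ⊃ obtain_consent), contraposes to O(not obtain_consent ⊃ arm_system); with O(not obtain_consent) we get O(arm_system).
With premise 9, O(arm_system ⊃ not renew_transcript), the K-axiom yields O(not renew_transcript).
But premise 5, F(not renew_transcript), means O(renew_transcript).
We now have both O(not renew_transcript) and O(renew_transcript) — renew_transcript is simultaneously obligatory and forbidden, violating the D-axiom.

Inconsistent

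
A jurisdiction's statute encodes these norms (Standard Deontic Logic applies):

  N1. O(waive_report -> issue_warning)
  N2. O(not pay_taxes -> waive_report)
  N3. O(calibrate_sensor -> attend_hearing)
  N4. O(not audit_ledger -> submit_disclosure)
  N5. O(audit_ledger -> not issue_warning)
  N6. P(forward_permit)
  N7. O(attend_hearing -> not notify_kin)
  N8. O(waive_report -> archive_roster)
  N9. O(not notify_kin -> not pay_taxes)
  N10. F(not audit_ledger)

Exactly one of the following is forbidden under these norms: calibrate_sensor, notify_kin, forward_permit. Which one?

calibrate_sensor

Premise 10, F(not audit_ledger), is equivalent to O(audit_ledger).
With premise 5, O(audit_ledger -> not issue_warning), the K-axiom yields O(not issue_warning).
The contrapositive of premise 1 (O(waive_report -> issue_warning)) is O(not issue_warning -> not waive_report), and O(not issue_warning) is already established, so O(not waive_report).
Premise 2 is O(not pay_taxes -> waive_report); contrapositively O(not waive_report -> pay_taxes). Since O(not waive_report) holds, K gives O(pay_taxes).
The contrapositive of premise 9 (O(not notify_kin -> not pay_taxes)) is O(pay_taxes -> notify_kin), and O(pay_taxes) is already established, so O(notify_kin).
Premise 7 is O(attend_hearing -> not notify_kin); contrapositively O(notify_kin -> not attend_hearing). Since O(notify_kin) holds, K gives O(not attend_hearing).
Premise 3, O(calibrate_sensor -> attend_hearing), contraposes to O(not attend_hearing -> not calibrate_sensor); with O(not attend_hearing) we get O(not calibrate_sensor).
So O(not calibrate_sensor) holds, i.e. calibrate_sensor is forbidden. None of the other listed options is forbidden under the premises.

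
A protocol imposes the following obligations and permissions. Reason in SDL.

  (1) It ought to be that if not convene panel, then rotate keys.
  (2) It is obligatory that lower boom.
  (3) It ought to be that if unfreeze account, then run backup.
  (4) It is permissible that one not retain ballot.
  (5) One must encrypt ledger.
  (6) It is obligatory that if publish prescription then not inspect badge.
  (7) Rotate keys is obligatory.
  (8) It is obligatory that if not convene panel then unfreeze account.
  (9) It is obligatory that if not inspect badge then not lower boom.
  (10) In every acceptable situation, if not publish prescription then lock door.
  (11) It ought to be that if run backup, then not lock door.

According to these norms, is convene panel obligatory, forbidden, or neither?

Obligatory

Premise 2 gives O(lower_boom).
Premise 9, O(¬inspect_badge → ¬lower_boom), contraposes to O(lower_boom → inspect_badge); with O(lower_boom) we get O(inspect_badge).
The contrapositive of premise 6 (O(publish_prescription → ¬inspect_badge)) is O(inspect_badge → ¬publish_prescription), and O(inspect_badge) is already established, so O(¬publish_prescription).
With premise 10, O(¬publish_prescription → lock_door), the K-axiom yields O(lock_door).
Premise 11 is O(run_backup → ¬lock_door); contrapositively O(lock_door → ¬run_backup). Since O(lock_door) holds, K gives O(¬run_backup).
Premise 3, O(unfreeze_account → run_backup), contraposes to O(¬run_backup → ¬unfreeze_account); with O(¬run_backup) we get O(¬unfreeze_account).
The contrapositive of premise 8 (O(¬convene_panel → unfreeze_account)) is O(¬unfreeze_account → convene_panel), and O(¬unfreeze_account) is already established, so O(convene_panel).
Premises 1, 4, 5, 7 do not contribute to this derivation.
Hence convene_panel is obligatory.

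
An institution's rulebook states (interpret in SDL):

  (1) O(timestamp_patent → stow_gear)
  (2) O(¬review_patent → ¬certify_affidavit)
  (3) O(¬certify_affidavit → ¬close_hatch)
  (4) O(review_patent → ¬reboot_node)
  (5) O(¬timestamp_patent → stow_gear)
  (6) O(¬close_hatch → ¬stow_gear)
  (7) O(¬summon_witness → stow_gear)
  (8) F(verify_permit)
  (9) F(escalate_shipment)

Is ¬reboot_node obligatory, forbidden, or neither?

By case analysis on ¬timestamp_patent: premise 5 gives O(¬timestamp_patent → stow_gear) and premise 1 gives O(timestamp_patent → stow_gear), so O(stow_gear) either way.
Premise 6, O(¬close_hatch → ¬stow_gear), contraposes to O(stow_gear → close_hatch); with O(stow_gear) we get O(close_hatch).
Premise 3 is O(¬certify_affidavit → ¬close_hatch); contrapositively O(close_hatch → certify_affidavit). Since O(close_hatch) holds, K gives O(certify_affidavit).
The contrapositive of premise 2 (O(¬review_patent → ¬certify_affidavit)) is O(certify_affidavit → review_patent), and O(certify_affidavit) is already established, so O(review_patent).
Applying K to premise 4 (O(review_patent → ¬reboot_node)) and O(review_patent) yields O(¬reboot_node).
Premises 7, 8, 9 do not contribute to this derivation.
Hence ¬reboot_node is obligatory.

Obligatory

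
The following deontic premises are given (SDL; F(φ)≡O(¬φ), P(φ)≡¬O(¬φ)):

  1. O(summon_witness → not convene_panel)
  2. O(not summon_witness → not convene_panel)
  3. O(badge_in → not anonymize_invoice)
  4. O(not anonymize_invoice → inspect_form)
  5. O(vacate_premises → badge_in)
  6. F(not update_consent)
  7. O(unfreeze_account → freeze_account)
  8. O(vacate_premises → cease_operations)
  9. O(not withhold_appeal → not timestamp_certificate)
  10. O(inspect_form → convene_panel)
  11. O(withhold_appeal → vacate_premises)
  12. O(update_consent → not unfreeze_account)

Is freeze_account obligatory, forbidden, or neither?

Premise 7 is O(unfreeze_account → freeze_account), but O(unfreeze_account) is not derivable from the premises, so it does not yield O(freeze_account).
No premise or chain of K-axiom applications forces O(freeze_account), and none forces O(not freeze_account). So freeze_account is neither obligatory nor forbidden under these norms.

Neither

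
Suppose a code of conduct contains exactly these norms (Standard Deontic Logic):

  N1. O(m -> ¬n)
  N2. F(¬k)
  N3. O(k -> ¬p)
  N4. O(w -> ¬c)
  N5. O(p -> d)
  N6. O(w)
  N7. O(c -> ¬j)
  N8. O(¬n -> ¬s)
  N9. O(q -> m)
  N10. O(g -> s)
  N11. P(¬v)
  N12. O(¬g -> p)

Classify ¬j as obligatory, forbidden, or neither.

Premise 7 is O(c -> ¬j), but O(c) is not derivable from the premises, so it does not yield O(¬j).
No premise or chain of K-axiom applications forces O(¬j), and none forces O(j). So ¬j is neither obligatory nor forbidden under these norms.

Neither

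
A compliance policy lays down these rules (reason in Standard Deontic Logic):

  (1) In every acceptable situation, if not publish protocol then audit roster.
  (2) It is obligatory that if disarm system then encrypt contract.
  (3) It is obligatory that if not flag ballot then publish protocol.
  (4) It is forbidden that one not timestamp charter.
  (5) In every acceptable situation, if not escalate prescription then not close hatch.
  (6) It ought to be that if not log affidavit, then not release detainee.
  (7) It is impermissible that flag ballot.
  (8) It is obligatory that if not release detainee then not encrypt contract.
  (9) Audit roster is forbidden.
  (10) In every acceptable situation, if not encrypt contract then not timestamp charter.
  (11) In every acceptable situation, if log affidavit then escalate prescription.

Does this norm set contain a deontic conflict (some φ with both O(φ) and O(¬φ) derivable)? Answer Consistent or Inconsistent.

Premise 1 is O(¬publish_protocol → audit_roster), but O(¬publish_protocol) is not derivable from the premises, so it does not yield O(audit_roster).
So O(audit_roster) is not derivable, and the apparent clash with O(¬audit_roster) does not arise.
A world satisfying every obligation exists (e.g. audit_roster=false, close_hatch=false, disarm_system=false, encrypt_contract=true, escalate_prescription=true, flag_ballot=false, log_affidavit=true, publish_protocol=true, release_detainee=true, timestamp_charter=true); no atom is both obligatory and forbidden, so the set is consistent.

Consistent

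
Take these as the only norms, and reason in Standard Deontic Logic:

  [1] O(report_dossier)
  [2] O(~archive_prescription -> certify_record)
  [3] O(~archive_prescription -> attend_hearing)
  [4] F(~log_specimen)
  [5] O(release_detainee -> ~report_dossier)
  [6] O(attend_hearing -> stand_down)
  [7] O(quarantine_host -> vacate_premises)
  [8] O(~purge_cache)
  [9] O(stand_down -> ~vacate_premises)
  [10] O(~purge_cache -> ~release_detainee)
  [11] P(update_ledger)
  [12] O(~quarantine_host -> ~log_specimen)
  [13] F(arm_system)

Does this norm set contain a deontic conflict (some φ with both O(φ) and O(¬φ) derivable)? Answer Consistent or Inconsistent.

Consistent

Premise 5 is O(release_detainee -> ~report_dossier), but O(release_detainee) is not derivable from the premises, so it does not yield O(~report_dossier).
So O(~report_dossier) is not derivable, and the apparent clash with O(report_dossier) does not arise.
A world satisfying every obligation exists (e.g. archive_prescription=true, arm_system=false, attend_hearing=false, certify_record=false, log_specimen=true, purge_cache=false, quarantine_host=true, release_detainee=false, report_dossier=true, stand_down=false, update_ledger=false, vacate_premises=true); no atom is both obligatory and forbidden, so the set is consistent.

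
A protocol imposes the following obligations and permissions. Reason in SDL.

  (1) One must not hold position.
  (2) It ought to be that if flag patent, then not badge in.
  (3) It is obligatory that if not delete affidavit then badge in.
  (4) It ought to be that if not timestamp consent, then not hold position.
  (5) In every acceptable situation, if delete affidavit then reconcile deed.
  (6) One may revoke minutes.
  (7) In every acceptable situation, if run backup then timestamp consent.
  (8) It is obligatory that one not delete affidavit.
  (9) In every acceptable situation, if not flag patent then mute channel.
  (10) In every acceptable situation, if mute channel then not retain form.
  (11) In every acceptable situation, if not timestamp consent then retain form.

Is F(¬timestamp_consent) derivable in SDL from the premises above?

Premise 8 states O(¬delete_affidavit) outright.
Premise 3 is O(¬delete_affidavit → badge_in); since O(¬delete_affidavit), deontic closure gives O(badge_in).
The contrapositive of premise 2 (O(flag_patent → ¬badge_in)) is O(badge_in → ¬flag_patent), and O(badge_in) is already established, so O(¬flag_patent).
Applying K to premise 9 (O(¬flag_patent → mute_channel)) and O(¬flag_patent) yields O(mute_channel).
From O(mute_channel) and premise 10, O(mute_channel → ¬retain_form), we obtain O(¬retain_form).
Premise 11 is O(¬timestamp_consent → retain_form); contrapositively O(¬retain_form → timestamp_consent). Since O(¬retain_form) holds, K gives O(timestamp_consent).
Premises 1, 4, 5, 6, 7 do not contribute to this derivation.
So O(timestamp_consent) holds, i.e. F(¬timestamp_consent). The claim follows.

Yes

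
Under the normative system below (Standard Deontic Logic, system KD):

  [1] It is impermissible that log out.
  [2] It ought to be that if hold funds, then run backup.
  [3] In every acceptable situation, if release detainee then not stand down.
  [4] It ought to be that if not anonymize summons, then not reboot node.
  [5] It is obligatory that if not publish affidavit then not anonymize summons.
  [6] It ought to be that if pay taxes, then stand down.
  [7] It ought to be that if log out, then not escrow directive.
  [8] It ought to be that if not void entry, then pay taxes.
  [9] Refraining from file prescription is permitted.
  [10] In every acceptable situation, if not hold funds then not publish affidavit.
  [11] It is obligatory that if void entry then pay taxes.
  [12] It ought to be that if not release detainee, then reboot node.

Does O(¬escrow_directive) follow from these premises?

No

Premise 7 is O(log_out → ¬escrow_directive), but O(log_out) is not derivable from the premises, so it does not yield O(¬escrow_directive).
No other premise forces O(¬escrow_directive). An ideal world satisfying every premise can still have ¬escrow_directive false, so O(¬escrow_directive) is not derivable.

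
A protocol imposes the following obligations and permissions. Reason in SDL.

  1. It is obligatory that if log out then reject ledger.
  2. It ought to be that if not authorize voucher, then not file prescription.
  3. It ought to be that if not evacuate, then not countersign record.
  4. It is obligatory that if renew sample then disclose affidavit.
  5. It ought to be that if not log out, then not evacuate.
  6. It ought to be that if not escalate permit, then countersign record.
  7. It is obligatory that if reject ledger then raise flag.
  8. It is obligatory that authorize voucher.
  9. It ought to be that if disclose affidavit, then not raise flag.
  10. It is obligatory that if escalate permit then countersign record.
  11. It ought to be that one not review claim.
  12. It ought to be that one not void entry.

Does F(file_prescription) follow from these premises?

No

Premise 2 is O(¬authorize_voucher → ¬file_prescription), but O(¬authorize_voucher) is not derivable from the premises, so it does not yield O(¬file_prescription).
No other premise forces O(¬file_prescription). An ideal world satisfying every premise can still have file_prescription true, so F(file_prescription) is not derivable.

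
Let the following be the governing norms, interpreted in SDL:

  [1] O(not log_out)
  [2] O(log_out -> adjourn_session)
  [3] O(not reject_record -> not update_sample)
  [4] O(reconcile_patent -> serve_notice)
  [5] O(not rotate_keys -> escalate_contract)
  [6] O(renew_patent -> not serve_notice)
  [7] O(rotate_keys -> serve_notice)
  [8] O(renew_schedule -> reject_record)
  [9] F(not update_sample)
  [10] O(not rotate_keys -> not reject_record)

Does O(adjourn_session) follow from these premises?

No

Premise 2 is O(log_out -> adjourn_session), but O(log_out) is not derivable from the premises, so it does not yield O(adjourn_session).
No other premise forces O(adjourn_session). An ideal world satisfying every premise can still have adjourn_session false, so O(adjourn_session) is not derivable.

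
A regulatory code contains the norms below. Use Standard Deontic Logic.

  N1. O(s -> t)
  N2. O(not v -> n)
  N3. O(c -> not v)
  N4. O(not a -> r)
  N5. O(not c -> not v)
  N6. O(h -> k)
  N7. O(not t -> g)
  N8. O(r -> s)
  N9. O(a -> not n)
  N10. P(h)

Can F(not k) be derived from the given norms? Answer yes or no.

No

Premise 6 is O(h -> k), but O(h) is not derivable from the premises (the permission P(h) asserts only not O(not h), not O(h)), so it does not yield O(k).
No other premise forces O(k). An ideal world satisfying every premise can still have not k true, so F(not k) is not derivable.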